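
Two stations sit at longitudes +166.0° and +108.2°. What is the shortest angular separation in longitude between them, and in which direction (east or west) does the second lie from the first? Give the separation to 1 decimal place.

57.8° west

Raw difference: 108.2 − 166.0 = -57.8°.
Normalise into (−180°, 180°]: -57.8° stays -57.8°.
Negative ⇒ the second point lies to the west; separation 57.8°.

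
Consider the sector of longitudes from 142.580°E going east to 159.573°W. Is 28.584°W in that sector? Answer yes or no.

No

Band width going east from +142.580° to -159.573°: ((-159.573 − 142.580) mod 360) = 57.847°.
Offset of -28.584° east of the west edge: ((-28.584 − 142.580) mod 360) = 188.836°.
188.836° > 57.847° ⇒ outside.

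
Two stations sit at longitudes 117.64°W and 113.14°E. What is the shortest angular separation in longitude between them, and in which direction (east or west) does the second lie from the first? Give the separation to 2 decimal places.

129.22° west

Raw difference: 113.14 − -117.64 = 230.78°.
Normalise into (−180°, 180°]: 230.78° − 360° = -129.22°.
Negative ⇒ the second point lies to the west; separation 129.22°.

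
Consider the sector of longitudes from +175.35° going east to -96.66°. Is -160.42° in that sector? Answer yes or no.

Yes

Band width going east from +175.35° to -96.66°: ((-96.66 − 175.35) mod 360) = 87.99°.
Offset of -160.42° east of the west edge: ((-160.42 − 175.35) mod 360) = 24.23°.
24.23° ≤ 87.99° ⇒ inside.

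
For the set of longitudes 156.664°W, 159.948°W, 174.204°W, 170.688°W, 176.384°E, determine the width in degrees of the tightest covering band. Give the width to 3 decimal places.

26.952°

Sort the longitudes: -174.204°, -170.688°, -159.948°, -156.664°, +176.384°.
Eastward gaps between consecutive values (wrapping around): 3.516°, 10.740°, 3.284°, 333.048°, 9.412°.
Largest gap = 333.048° ⇒ minimal covering band is its complement: 360° − 333.048° = 26.952°.
Band runs from +176.384° eastward to -156.664°, crossing the antimeridian.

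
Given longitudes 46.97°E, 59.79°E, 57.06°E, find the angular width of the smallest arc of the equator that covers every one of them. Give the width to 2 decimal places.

Sort the longitudes: +46.97°, +57.06°, +59.79°.
Eastward gaps between consecutive values (wrapping around): 10.09°, 2.73°, 347.18°.
Largest gap = 347.18° ⇒ minimal covering band is its complement: 360° − 347.18° = 12.82°.
Band runs from +46.97° eastward to +59.79°.

12.82°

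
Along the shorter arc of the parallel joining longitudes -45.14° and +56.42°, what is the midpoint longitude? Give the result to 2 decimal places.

+5.64°

Signed shortest Δλ from -45.14° to +56.42° is +101.56°.
Midpoint longitude = -45.14° + (+101.56°)/2 = -45.14° + 50.78° = +5.64°.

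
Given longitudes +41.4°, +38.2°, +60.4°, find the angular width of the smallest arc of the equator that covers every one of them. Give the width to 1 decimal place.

Sort the longitudes: +38.2°, +41.4°, +60.4°.
Eastward gaps between consecutive values (wrapping around): 3.2°, 19.0°, 337.8°.
Largest gap = 337.8° ⇒ minimal covering band is its complement: 360° − 337.8° = 22.2°.
Band runs from +38.2° eastward to +60.4°.

22.2°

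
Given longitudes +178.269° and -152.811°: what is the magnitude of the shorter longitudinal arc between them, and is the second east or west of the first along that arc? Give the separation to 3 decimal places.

Raw difference: -152.811 − 178.269 = -331.08°.
Normalise into (−180°, 180°]: -331.08° + 360° = 28.92°.
Positive ⇒ the second point lies to the east; separation 28.920°.

28.920° east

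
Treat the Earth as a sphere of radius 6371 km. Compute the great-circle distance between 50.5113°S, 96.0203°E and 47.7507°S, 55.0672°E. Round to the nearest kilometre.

2957 km

Δλ = 55.0672 − 96.0203 = -40.9531°.
Δφ = -47.7507 − -50.5113 = 2.7606°.
a = sin²(Δφ/2) + cos φ₁ · cos φ₂ · sin²(Δλ/2) = 0.052905.
c = 2·atan2(√a, √(1−a)) = 0.46418 rad → d = 6371·c ≈ 2957.27 km.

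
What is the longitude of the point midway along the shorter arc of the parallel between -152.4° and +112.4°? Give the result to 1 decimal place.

+160.0°

Signed shortest Δλ from -152.4° to +112.4° is -95.2°.
Midpoint longitude = -152.4° + (-95.2°)/2 = -152.4° − 47.6° = -200.0°.
Normalise into (−180°, 180°]: +160.0°.
(The naïve average (-152.4 + +112.4)/2 = -20.0° is on the wrong side of the globe.)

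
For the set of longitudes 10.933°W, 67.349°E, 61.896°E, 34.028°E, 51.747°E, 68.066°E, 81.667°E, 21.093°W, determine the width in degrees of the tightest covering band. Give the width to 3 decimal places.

102.760°

Sort the longitudes: -21.093°, -10.933°, +34.028°, +51.747°, +61.896°, +67.349°, +68.066°, +81.667°.
Eastward gaps between consecutive values (wrapping around): 10.160°, 44.961°, 17.719°, 10.149°, 5.453°, 0.717°, 13.601°, 257.240°.
Largest gap = 257.240° ⇒ minimal covering band is its complement: 360° − 257.240° = 102.760°.
Band runs from -21.093° eastward to +81.667°.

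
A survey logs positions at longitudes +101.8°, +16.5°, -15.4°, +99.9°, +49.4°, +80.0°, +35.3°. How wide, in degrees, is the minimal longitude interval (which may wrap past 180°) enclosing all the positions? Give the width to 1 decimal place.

117.2°

Sort the longitudes: -15.4°, +16.5°, +35.3°, +49.4°, +80.0°, +99.9°, +101.8°.
Eastward gaps between consecutive values (wrapping around): 31.9°, 18.8°, 14.1°, 30.6°, 19.9°, 1.9°, 242.8°.
Largest gap = 242.8° ⇒ minimal covering band is its complement: 360° − 242.8° = 117.2°.
Band runs from -15.4° eastward to +101.8°.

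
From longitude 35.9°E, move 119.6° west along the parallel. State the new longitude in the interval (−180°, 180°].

Start at +35.9°; shift −119.6° → -83.7°.
-83.7° already lies in (−180°, 180°].

83.7°W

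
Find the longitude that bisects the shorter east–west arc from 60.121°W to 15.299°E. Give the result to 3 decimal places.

Signed shortest Δλ from -60.121° to +15.299° is +75.420°.
Midpoint longitude = -60.121° + (+75.420°)/2 = -60.121° + 37.710° = -22.411°.

22.411°W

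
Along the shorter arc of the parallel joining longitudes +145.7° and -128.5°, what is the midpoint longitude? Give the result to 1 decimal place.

Signed shortest Δλ from +145.7° to -128.5° is +85.8°.
Midpoint longitude = +145.7° + (+85.8°)/2 = +145.7° + 42.9° = +188.6°.
Normalise into (−180°, 180°]: -171.4°.
(The naïve average (+145.7 + -128.5)/2 = 8.6° is on the wrong side of the globe.)

-171.4°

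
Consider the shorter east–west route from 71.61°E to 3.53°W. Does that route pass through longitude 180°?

Signed shortest Δλ = ((-3.53 − 71.61 + 180) mod 360) − 180 = -75.14°.
Going west by 75.14° from +71.61° reaches -3.53° without touching 180°.

No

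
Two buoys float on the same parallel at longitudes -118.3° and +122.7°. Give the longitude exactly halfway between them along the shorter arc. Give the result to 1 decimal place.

Signed shortest Δλ from -118.3° to +122.7° is -119.0°.
Midpoint longitude = -118.3° + (-119.0°)/2 = -118.3° − 59.5° = -177.8°.
(The naïve average (-118.3 + +122.7)/2 = 2.2° is on the wrong side of the globe.)

-177.8°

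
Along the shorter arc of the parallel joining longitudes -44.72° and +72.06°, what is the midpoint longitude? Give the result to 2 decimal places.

+13.67°

Signed shortest Δλ from -44.72° to +72.06° is +116.78°.
Midpoint longitude = -44.72° + (+116.78°)/2 = -44.72° + 58.39° = +13.67°.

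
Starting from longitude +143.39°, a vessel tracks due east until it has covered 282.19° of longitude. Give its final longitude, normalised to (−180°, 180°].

Start at +143.39°; shift +282.19° → +425.58°.
+425.58° lies outside (−180°, 180°]; subtract 360° → +65.58°.

+65.58°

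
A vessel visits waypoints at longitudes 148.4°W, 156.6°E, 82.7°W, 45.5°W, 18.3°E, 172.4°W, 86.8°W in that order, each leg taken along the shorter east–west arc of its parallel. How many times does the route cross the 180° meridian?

Leg 1: -148.4° → +156.6°, shortest Δλ = -55.0° (west) — crosses 180°.
Leg 2: +156.6° → -82.7°, shortest Δλ = 120.7° (east) — crosses 180°.
Leg 3: -82.7° → -45.5°, shortest Δλ = 37.2° (east) — does not cross 180°.
Leg 4: -45.5° → +18.3°, shortest Δλ = 63.8° (east) — does not cross 180°.
Leg 5: +18.3° → -172.4°, shortest Δλ = 169.3° (east) — crosses 180°.
Leg 6: -172.4° → -86.8°, shortest Δλ = 85.6° (east) — does not cross 180°.
Total crossings: 3.

3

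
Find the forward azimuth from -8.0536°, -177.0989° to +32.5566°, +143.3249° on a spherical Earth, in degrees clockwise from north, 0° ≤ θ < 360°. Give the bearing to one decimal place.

319.3°

Δλ = 143.3249 − -177.0989 = 320.4238°; wrapped into (−180°, 180°]: -39.5762°.
θ = atan2( sin Δλ · cos φ₂ , cos φ₁ · sin φ₂ − sin φ₁ · cos φ₂ · cos Δλ )
  = atan2(-0.53699, 0.62384) = -40.721° → normalised to [0°, 360°): 319.279°.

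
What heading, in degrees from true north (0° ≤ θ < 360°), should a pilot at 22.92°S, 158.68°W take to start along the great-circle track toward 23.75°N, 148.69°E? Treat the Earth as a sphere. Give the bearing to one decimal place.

Δλ = 148.69 − -158.68 = 307.37°; wrapped into (−180°, 180°]: -52.63°.
θ = atan2( sin Δλ · cos φ₂ , cos φ₁ · sin φ₂ − sin φ₁ · cos φ₂ · cos Δλ )
  = atan2(-0.72743, 0.58731) = -51.083° → normalised to [0°, 360°): 308.917°.

308.9°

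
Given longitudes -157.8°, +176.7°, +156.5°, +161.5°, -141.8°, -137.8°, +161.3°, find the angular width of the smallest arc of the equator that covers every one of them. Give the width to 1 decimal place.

65.7°

Sort the longitudes: -157.8°, -141.8°, -137.8°, +156.5°, +161.3°, +161.5°, +176.7°.
Eastward gaps between consecutive values (wrapping around): 16.0°, 4.0°, 294.3°, 4.8°, 0.2°, 15.2°, 25.5°.
Largest gap = 294.3° ⇒ minimal covering band is its complement: 360° − 294.3° = 65.7°.
Band runs from +156.5° eastward to -137.8°, crossing the antimeridian.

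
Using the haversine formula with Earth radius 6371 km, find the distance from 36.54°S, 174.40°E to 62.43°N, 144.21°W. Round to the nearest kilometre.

11609 km

Δλ = -144.21 − 174.40 = -318.61°; wrapped into (−180°, 180°]: 41.39°.
Δφ = 62.43 − -36.54 = 98.97°.
a = sin²(Δφ/2) + cos φ₁ · cos φ₂ · sin²(Δλ/2) = 0.624399.
c = 2·atan2(√a, √(1−a)) = 1.82224 rad → d = 6371·c ≈ 11609.46 km.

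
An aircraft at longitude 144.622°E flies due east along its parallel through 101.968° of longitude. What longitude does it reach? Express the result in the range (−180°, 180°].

Start at +144.622°; shift +101.968° → +246.590°.
+246.590° lies outside (−180°, 180°]; subtract 360° → -113.410°.

113.410°W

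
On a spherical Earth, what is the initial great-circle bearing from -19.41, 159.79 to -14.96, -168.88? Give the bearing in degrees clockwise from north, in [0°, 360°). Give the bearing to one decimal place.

Δλ = -168.88 − 159.79 = -328.67°; wrapped into (−180°, 180°]: 31.33°.
θ = atan2( sin Δλ · cos φ₂ , cos φ₁ · sin φ₂ − sin φ₁ · cos φ₂ · cos Δλ )
  = atan2(0.50234, 0.03077) = 86.494° → normalised to [0°, 360°): 86.494°.

86.5°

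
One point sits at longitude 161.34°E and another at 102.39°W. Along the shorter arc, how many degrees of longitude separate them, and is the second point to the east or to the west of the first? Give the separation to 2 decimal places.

Raw difference: -102.39 − 161.34 = -263.73°.
Normalise into (−180°, 180°]: -263.73° + 360° = 96.27°.
Positive ⇒ the second point lies to the east; separation 96.27°.

96.27° east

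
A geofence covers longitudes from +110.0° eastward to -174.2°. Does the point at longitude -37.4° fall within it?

No

Band width going east from +110.0° to -174.2°: ((-174.2 − 110.0) mod 360) = 75.8°.
Offset of -37.4° east of the west edge: ((-37.4 − 110.0) mod 360) = 212.6°.
212.6° > 75.8° ⇒ outside.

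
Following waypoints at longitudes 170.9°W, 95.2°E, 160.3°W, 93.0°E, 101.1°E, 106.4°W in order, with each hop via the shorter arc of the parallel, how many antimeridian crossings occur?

Leg 1: -170.9° → +95.2°, shortest Δλ = -93.9° (west) — crosses 180°.
Leg 2: +95.2° → -160.3°, shortest Δλ = 104.5° (east) — crosses 180°.
Leg 3: -160.3° → +93.0°, shortest Δλ = -106.7° (west) — crosses 180°.
Leg 4: +93.0° → +101.1°, shortest Δλ = 8.1° (east) — does not cross 180°.
Leg 5: +101.1° → -106.4°, shortest Δλ = 152.5° (east) — crosses 180°.
Total crossings: 4.

4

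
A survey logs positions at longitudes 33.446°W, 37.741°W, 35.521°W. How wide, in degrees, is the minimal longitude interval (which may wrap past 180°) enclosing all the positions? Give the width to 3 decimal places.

4.295°

Sort the longitudes: -37.741°, -35.521°, -33.446°.
Eastward gaps between consecutive values (wrapping around): 2.220°, 2.075°, 355.705°.
Largest gap = 355.705° ⇒ minimal covering band is its complement: 360° − 355.705° = 4.295°.
Band runs from -37.741° eastward to -33.446°.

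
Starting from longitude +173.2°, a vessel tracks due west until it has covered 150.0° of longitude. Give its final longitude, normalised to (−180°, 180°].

+23.2°

Start at +173.2°; shift −150.0° → +23.2°.
+23.2° already lies in (−180°, 180°].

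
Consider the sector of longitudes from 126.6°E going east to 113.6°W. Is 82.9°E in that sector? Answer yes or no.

Band width going east from +126.6° to -113.6°: ((-113.6 − 126.6) mod 360) = 119.8°.
Offset of +82.9° east of the west edge: ((82.9 − 126.6) mod 360) = 316.3°.
316.3° > 119.8° ⇒ outside.

No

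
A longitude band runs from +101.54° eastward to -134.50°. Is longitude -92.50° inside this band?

Band width going east from +101.54° to -134.50°: ((-134.50 − 101.54) mod 360) = 123.96°.
Offset of -92.50° east of the west edge: ((-92.50 − 101.54) mod 360) = 165.96°.
165.96° > 123.96° ⇒ outside.

No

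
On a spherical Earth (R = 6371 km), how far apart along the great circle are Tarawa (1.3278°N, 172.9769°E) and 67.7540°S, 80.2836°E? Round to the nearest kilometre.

10258 km

Δλ = 80.2836 − 172.9769 = -92.6933°.
Δφ = -67.7540 − 1.3278 = -69.0818°.
a = sin²(Δφ/2) + cos φ₁ · cos φ₂ · sin²(Δλ/2) = 0.519616.
c = 2·atan2(√a, √(1−a)) = 1.61004 rad → d = 6371·c ≈ 10257.56 km.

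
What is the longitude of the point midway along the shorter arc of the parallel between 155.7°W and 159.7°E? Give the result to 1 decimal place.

178.0°W

Signed shortest Δλ from -155.7° to +159.7° is -44.6°.
Midpoint longitude = -155.7° + (-44.6°)/2 = -155.7° − 22.3° = -178.0°.
(The naïve average (-155.7 + +159.7)/2 = 2.0° is on the wrong side of the globe.)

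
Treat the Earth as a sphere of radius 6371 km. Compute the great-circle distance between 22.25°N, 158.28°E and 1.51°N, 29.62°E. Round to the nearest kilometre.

13856 km

Δλ = 29.62 − 158.28 = -128.66°.
Δφ = 1.51 − 22.25 = -20.74°.
a = sin²(Δφ/2) + cos φ₁ · cos φ₂ · sin²(Δλ/2) = 0.784002.
c = 2·atan2(√a, √(1−a)) = 2.17488 rad → d = 6371·c ≈ 13856.13 km.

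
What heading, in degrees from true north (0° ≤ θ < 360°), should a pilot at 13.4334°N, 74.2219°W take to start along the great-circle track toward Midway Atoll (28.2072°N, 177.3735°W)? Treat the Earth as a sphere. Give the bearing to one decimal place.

Δλ = -177.3735 − -74.2219 = -103.1516°.
θ = atan2( sin Δλ · cos φ₂ , cos φ₁ · sin φ₂ − sin φ₁ · cos φ₂ · cos Δλ )
  = atan2(-0.85813, 0.50631) = -59.459° → normalised to [0°, 360°): 300.541°.

300.5°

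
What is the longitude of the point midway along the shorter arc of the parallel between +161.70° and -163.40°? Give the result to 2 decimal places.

+179.15°

Signed shortest Δλ from +161.70° to -163.40° is +34.90°.
Midpoint longitude = +161.70° + (+34.90°)/2 = +161.70° + 17.45° = +179.15°.
(The naïve average (+161.70 + -163.40)/2 = -0.85° is on the wrong side of the globe.)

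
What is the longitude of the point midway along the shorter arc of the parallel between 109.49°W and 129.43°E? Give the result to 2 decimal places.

170.03°W

Signed shortest Δλ from -109.49° to +129.43° is -121.08°.
Midpoint longitude = -109.49° + (-121.08°)/2 = -109.49° − 60.54° = -170.03°.
(The naïve average (-109.49 + +129.43)/2 = 9.97° is on the wrong side of the globe.)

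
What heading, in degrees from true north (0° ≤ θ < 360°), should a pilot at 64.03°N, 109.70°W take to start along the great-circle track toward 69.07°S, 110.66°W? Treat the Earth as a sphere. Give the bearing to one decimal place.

180.5°

Δλ = -110.66 − -109.70 = -0.96°.
θ = atan2( sin Δλ · cos φ₂ , cos φ₁ · sin φ₂ − sin φ₁ · cos φ₂ · cos Δλ )
  = atan2(-0.00599, -0.73012) = -179.530° → normalised to [0°, 360°): 180.470°.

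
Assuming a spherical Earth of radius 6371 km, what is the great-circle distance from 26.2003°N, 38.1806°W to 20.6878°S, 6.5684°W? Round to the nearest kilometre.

6229 km

Δλ = -6.5684 − -38.1806 = 31.6122°.
Δφ = -20.6878 − 26.2003 = -46.8881°.
a = sin²(Δφ/2) + cos φ₁ · cos φ₂ · sin²(Δλ/2) = 0.220564.
c = 2·atan2(√a, √(1−a)) = 0.97777 rad → d = 6371·c ≈ 6229.39 km.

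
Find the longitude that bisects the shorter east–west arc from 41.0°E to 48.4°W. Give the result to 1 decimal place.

Signed shortest Δλ from +41.0° to -48.4° is -89.4°.
Midpoint longitude = +41.0° + (-89.4°)/2 = +41.0° − 44.7° = -3.7°.

3.7°W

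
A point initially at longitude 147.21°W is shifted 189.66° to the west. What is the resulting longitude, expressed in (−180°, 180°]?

Start at -147.21°; shift −189.66° → -336.87°.
-336.87° lies outside (−180°, 180°]; add 360° → +23.13°.

23.13°E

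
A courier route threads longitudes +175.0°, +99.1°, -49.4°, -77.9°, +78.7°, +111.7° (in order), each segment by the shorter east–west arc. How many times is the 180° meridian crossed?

0

Leg 1: +175.0° → +99.1°, shortest Δλ = -75.9° (west) — does not cross 180°.
Leg 2: +99.1° → -49.4°, shortest Δλ = -148.5° (west) — does not cross 180°.
Leg 3: -49.4° → -77.9°, shortest Δλ = -28.5° (west) — does not cross 180°.
Leg 4: -77.9° → +78.7°, shortest Δλ = 156.6° (east) — does not cross 180°.
Leg 5: +78.7° → +111.7°, shortest Δλ = 33.0° (east) — does not cross 180°.
Total crossings: 0.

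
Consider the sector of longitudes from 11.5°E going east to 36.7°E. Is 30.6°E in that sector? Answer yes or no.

Band width going east from +11.5° to +36.7°: ((36.7 − 11.5) mod 360) = 25.2°.
Offset of +30.6° east of the west edge: ((30.6 − 11.5) mod 360) = 19.1°.
19.1° ≤ 25.2° ⇒ inside.

Yes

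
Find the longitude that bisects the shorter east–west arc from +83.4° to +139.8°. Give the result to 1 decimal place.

+111.6°

Signed shortest Δλ from +83.4° to +139.8° is +56.4°.
Midpoint longitude = +83.4° + (+56.4°)/2 = +83.4° + 28.2° = +111.6°.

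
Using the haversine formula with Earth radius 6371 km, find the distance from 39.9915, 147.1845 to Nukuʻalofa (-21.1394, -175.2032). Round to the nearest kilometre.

Δλ = -175.2032 − 147.1845 = -322.3877°; wrapped into (−180°, 180°]: 37.6123°.
Δφ = -21.1394 − 39.9915 = -61.1309°.
a = sin²(Δφ/2) + cos φ₁ · cos φ₂ · sin²(Δλ/2) = 0.332855.
c = 2·atan2(√a, √(1−a)) = 1.22994 rad → d = 6371·c ≈ 7835.97 km.

7836 km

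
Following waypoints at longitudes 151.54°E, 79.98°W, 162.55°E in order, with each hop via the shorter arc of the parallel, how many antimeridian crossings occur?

Leg 1: +151.54° → -79.98°, shortest Δλ = 128.48° (east) — crosses 180°.
Leg 2: -79.98° → +162.55°, shortest Δλ = -117.47° (west) — crosses 180°.
Total crossings: 2.

2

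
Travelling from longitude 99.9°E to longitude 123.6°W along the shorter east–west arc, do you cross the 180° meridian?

Naïve |-123.6 − 99.9| = 223.5° > 180°, so the shorter arc goes the other way round — across 180°.
Signed shortest Δλ = ((-123.6 − 99.9 + 180) mod 360) − 180 = 136.5°.
Going east by 136.5° from +99.9° passes through 180° before reaching -123.6°.

Yes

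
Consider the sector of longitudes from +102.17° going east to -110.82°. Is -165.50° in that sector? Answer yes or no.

Yes

Band width going east from +102.17° to -110.82°: ((-110.82 − 102.17) mod 360) = 147.01°.
Offset of -165.50° east of the west edge: ((-165.50 − 102.17) mod 360) = 92.33°.
92.33° ≤ 147.01° ⇒ inside.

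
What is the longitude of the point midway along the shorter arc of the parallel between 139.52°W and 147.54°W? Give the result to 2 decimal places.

Signed shortest Δλ from -139.52° to -147.54° is -8.02°.
Midpoint longitude = -139.52° + (-8.02°)/2 = -139.52° − 4.01° = -143.53°.

143.53°W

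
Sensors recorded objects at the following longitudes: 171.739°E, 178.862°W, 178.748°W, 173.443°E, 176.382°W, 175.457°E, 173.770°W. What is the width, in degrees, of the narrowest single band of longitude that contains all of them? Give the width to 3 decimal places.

14.491°

Sort the longitudes: -178.862°, -178.748°, -176.382°, -173.770°, +171.739°, +173.443°, +175.457°.
Eastward gaps between consecutive values (wrapping around): 0.114°, 2.366°, 2.612°, 345.509°, 1.704°, 2.014°, 5.681°.
Largest gap = 345.509° ⇒ minimal covering band is its complement: 360° − 345.509° = 14.491°.
Band runs from +171.739° eastward to -173.770°, crossing the antimeridian.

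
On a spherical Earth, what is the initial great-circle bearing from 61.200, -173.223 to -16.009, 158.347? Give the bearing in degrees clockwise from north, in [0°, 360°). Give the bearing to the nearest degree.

Δλ = 158.347 − -173.223 = 331.570°; wrapped into (−180°, 180°]: -28.430°.
θ = atan2( sin Δλ · cos φ₂ , cos φ₁ · sin φ₂ − sin φ₁ · cos φ₂ · cos Δλ )
  = atan2(-0.45762, -0.87360) = -152.353° → normalised to [0°, 360°): 207.647°.

208°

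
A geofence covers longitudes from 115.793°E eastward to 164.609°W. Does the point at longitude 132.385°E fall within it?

Yes

Band width going east from +115.793° to -164.609°: ((-164.609 − 115.793) mod 360) = 79.598°.
Offset of +132.385° east of the west edge: ((132.385 − 115.793) mod 360) = 16.592°.
16.592° ≤ 79.598° ⇒ inside.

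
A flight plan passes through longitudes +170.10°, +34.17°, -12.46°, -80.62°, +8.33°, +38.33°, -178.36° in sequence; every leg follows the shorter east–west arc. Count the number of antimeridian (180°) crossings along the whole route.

1

Leg 1: +170.10° → +34.17°, shortest Δλ = -135.93° (west) — does not cross 180°.
Leg 2: +34.17° → -12.46°, shortest Δλ = -46.63° (west) — does not cross 180°.
Leg 3: -12.46° → -80.62°, shortest Δλ = -68.16° (west) — does not cross 180°.
Leg 4: -80.62° → +8.33°, shortest Δλ = 88.95° (east) — does not cross 180°.
Leg 5: +8.33° → +38.33°, shortest Δλ = 30.0° (east) — does not cross 180°.
Leg 6: +38.33° → -178.36°, shortest Δλ = 143.31° (east) — crosses 180°.
Total crossings: 1.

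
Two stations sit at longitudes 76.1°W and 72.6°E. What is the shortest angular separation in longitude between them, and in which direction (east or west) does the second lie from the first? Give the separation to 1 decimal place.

148.7° east

Raw difference: 72.6 − -76.1 = 148.7°.
Normalise into (−180°, 180°]: 148.7° stays 148.7°.
Positive ⇒ the second point lies to the east; separation 148.7°.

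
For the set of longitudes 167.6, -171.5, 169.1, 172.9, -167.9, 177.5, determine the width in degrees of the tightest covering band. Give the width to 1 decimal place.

Sort the longitudes: -171.5°, -167.9°, +167.6°, +169.1°, +172.9°, +177.5°.
Eastward gaps between consecutive values (wrapping around): 3.6°, 335.5°, 1.5°, 3.8°, 4.6°, 11.0°.
Largest gap = 335.5° ⇒ minimal covering band is its complement: 360° − 335.5° = 24.5°.
Band runs from +167.6° eastward to -167.9°, crossing the antimeridian.

24.5°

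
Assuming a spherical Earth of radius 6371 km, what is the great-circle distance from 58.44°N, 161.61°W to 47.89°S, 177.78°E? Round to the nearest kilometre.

11973 km

Δλ = 177.78 − -161.61 = 339.39°; wrapped into (−180°, 180°]: -20.61°.
Δφ = -47.89 − 58.44 = -106.33°.
a = sin²(Δφ/2) + cos φ₁ · cos φ₂ · sin²(Δλ/2) = 0.651816.
c = 2·atan2(√a, √(1−a)) = 1.87930 rad → d = 6371·c ≈ 11973.01 km.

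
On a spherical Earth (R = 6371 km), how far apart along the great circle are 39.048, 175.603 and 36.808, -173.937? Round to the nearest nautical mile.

513 nmi

Δλ = -173.937 − 175.603 = -349.540°; wrapped into (−180°, 180°]: 10.460°.
Δφ = 36.808 − 39.048 = -2.240°.
a = sin²(Δφ/2) + cos φ₁ · cos φ₂ · sin²(Δλ/2) = 0.005549.
c = 2·atan2(√a, √(1−a)) = 0.14912 rad → d = 6371·c ≈ 950.02 km ≈ 512.97 nmi.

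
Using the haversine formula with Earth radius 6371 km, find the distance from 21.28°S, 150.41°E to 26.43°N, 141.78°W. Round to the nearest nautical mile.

4873 nmi

Δλ = -141.78 − 150.41 = -292.19°; wrapped into (−180°, 180°]: 67.81°.
Δφ = 26.43 − -21.28 = 47.71°.
a = sin²(Δφ/2) + cos φ₁ · cos φ₂ · sin²(Δλ/2) = 0.423198.
c = 2·atan2(√a, √(1−a)) = 1.41658 rad → d = 6371·c ≈ 9025.04 km ≈ 4873.13 nmi.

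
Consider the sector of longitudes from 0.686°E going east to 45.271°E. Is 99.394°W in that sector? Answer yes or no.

Band width going east from +0.686° to +45.271°: ((45.271 − 0.686) mod 360) = 44.585°.
Offset of -99.394° east of the west edge: ((-99.394 − 0.686) mod 360) = 259.920°.
259.920° > 44.585° ⇒ outside.

No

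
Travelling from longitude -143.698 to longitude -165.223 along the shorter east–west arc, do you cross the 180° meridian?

No

Signed shortest Δλ = ((-165.223 − -143.698 + 180) mod 360) − 180 = -21.525°.
Going west by 21.525° from -143.698° reaches -165.223° without touching 180°.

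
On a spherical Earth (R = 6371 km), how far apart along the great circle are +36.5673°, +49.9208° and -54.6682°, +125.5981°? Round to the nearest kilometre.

Δλ = 125.5981 − 49.9208 = 75.6773°.
Δφ = -54.6682 − 36.5673 = -91.2355°.
a = sin²(Δφ/2) + cos φ₁ · cos φ₂ · sin²(Δλ/2) = 0.685567.
c = 2·atan2(√a, √(1−a)) = 1.95103 rad → d = 6371·c ≈ 12429.98 km.

12430 km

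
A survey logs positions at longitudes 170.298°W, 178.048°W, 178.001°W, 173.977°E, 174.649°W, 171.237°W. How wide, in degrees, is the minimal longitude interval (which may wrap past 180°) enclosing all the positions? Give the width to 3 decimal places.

15.725°

Sort the longitudes: -178.048°, -178.001°, -174.649°, -171.237°, -170.298°, +173.977°.
Eastward gaps between consecutive values (wrapping around): 0.047°, 3.352°, 3.412°, 0.939°, 344.275°, 7.975°.
Largest gap = 344.275° ⇒ minimal covering band is its complement: 360° − 344.275° = 15.725°.
Band runs from +173.977° eastward to -170.298°, crossing the antimeridian.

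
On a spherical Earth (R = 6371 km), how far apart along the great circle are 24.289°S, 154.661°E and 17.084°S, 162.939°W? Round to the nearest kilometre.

4466 km

Δλ = -162.939 − 154.661 = -317.600°; wrapped into (−180°, 180°]: 42.400°.
Δφ = -17.084 − -24.289 = 7.205°.
a = sin²(Δφ/2) + cos φ₁ · cos φ₂ · sin²(Δλ/2) = 0.117885.
c = 2·atan2(√a, √(1−a)) = 0.70095 rad → d = 6371·c ≈ 4465.76 km.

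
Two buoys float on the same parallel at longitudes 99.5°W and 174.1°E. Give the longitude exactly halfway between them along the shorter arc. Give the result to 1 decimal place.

142.7°W

Signed shortest Δλ from -99.5° to +174.1° is -86.4°.
Midpoint longitude = -99.5° + (-86.4°)/2 = -99.5° − 43.2° = -142.7°.
(The naïve average (-99.5 + +174.1)/2 = 37.3° is on the wrong side of the globe.)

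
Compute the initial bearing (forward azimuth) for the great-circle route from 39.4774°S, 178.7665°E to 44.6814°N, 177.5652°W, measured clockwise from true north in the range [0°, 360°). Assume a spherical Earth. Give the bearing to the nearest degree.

3°

Δλ = -177.5652 − 178.7665 = -356.3317°; wrapped into (−180°, 180°]: 3.6683°.
θ = atan2( sin Δλ · cos φ₂ , cos φ₁ · sin φ₂ − sin φ₁ · cos φ₂ · cos Δλ )
  = atan2(0.04549, 0.99388) = 2.621° → normalised to [0°, 360°): 2.621°.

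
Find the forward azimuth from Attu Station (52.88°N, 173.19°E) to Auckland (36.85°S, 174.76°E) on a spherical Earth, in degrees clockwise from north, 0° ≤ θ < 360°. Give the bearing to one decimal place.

178.7°

Δλ = 174.76 − 173.19 = 1.57°.
θ = atan2( sin Δλ · cos φ₂ , cos φ₁ · sin φ₂ − sin φ₁ · cos φ₂ · cos Δλ )
  = atan2(0.02192, -0.99975) = 178.744° → normalised to [0°, 360°): 178.744°.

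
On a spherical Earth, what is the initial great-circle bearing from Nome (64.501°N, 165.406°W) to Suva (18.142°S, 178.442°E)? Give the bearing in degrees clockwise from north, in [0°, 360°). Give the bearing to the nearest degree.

Δλ = 178.442 − -165.406 = 343.848°; wrapped into (−180°, 180°]: -16.152°.
θ = atan2( sin Δλ · cos φ₂ , cos φ₁ · sin φ₂ − sin φ₁ · cos φ₂ · cos Δλ )
  = atan2(-0.26436, -0.95791) = -164.572° → normalised to [0°, 360°): 195.428°.

195°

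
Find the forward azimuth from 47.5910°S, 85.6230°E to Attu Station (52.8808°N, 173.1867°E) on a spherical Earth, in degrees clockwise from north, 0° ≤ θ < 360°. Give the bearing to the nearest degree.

47°

Δλ = 173.1867 − 85.6230 = 87.5637°.
θ = atan2( sin Δλ · cos φ₂ , cos φ₁ · sin φ₂ − sin φ₁ · cos φ₂ · cos Δλ )
  = atan2(0.60293, 0.55671) = 47.282° → normalised to [0°, 360°): 47.282°.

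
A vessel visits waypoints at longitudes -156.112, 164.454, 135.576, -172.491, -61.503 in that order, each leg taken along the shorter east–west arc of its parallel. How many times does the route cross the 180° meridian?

2

Leg 1: -156.112° → +164.454°, shortest Δλ = -39.434° (west) — crosses 180°.
Leg 2: +164.454° → +135.576°, shortest Δλ = -28.878° (west) — does not cross 180°.
Leg 3: +135.576° → -172.491°, shortest Δλ = 51.933° (east) — crosses 180°.
Leg 4: -172.491° → -61.503°, shortest Δλ = 110.988° (east) — does not cross 180°.
Total crossings: 2.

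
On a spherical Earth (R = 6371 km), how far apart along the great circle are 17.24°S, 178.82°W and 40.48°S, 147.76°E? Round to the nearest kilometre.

Δλ = 147.76 − -178.82 = 326.58°; wrapped into (−180°, 180°]: -33.42°.
Δφ = -40.48 − -17.24 = -23.24°.
a = sin²(Δφ/2) + cos φ₁ · cos φ₂ · sin²(Δλ/2) = 0.100628.
c = 2·atan2(√a, √(1−a)) = 0.64559 rad → d = 6371·c ≈ 4113.06 km.

4113 km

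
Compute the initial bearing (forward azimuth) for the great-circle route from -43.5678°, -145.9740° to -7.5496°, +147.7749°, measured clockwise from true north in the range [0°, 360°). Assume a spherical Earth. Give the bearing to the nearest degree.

Δλ = 147.7749 − -145.9740 = 293.7489°; wrapped into (−180°, 180°]: -66.2511°.
θ = atan2( sin Δλ · cos φ₂ , cos φ₁ · sin φ₂ − sin φ₁ · cos φ₂ · cos Δλ )
  = atan2(-0.90738, 0.17996) = -78.782° → normalised to [0°, 360°): 281.218°.

281°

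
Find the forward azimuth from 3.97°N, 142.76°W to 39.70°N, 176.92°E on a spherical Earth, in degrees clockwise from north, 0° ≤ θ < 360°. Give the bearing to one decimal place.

320.2°

Δλ = 176.92 − -142.76 = 319.68°; wrapped into (−180°, 180°]: -40.32°.
θ = atan2( sin Δλ · cos φ₂ , cos φ₁ · sin φ₂ − sin φ₁ · cos φ₂ · cos Δλ )
  = atan2(-0.49784, 0.59662) = -39.843° → normalised to [0°, 360°): 320.157°.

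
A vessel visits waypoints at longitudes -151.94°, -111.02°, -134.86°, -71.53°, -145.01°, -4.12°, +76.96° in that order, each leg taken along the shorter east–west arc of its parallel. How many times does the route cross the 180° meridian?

0

Leg 1: -151.94° → -111.02°, shortest Δλ = 40.92° (east) — does not cross 180°.
Leg 2: -111.02° → -134.86°, shortest Δλ = -23.84° (west) — does not cross 180°.
Leg 3: -134.86° → -71.53°, shortest Δλ = 63.33° (east) — does not cross 180°.
Leg 4: -71.53° → -145.01°, shortest Δλ = -73.48° (west) — does not cross 180°.
Leg 5: -145.01° → -4.12°, shortest Δλ = 140.89° (east) — does not cross 180°.
Leg 6: -4.12° → +76.96°, shortest Δλ = 81.08° (east) — does not cross 180°.
Total crossings: 0.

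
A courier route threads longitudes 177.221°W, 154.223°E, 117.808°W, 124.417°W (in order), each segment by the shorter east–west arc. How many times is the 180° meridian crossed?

2

Leg 1: -177.221° → +154.223°, shortest Δλ = -28.556° (west) — crosses 180°.
Leg 2: +154.223° → -117.808°, shortest Δλ = 87.969° (east) — crosses 180°.
Leg 3: -117.808° → -124.417°, shortest Δλ = -6.609° (west) — does not cross 180°.
Total crossings: 2.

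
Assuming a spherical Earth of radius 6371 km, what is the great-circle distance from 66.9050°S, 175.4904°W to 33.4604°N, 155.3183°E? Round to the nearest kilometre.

Δλ = 155.3183 − -175.4904 = 330.8087°; wrapped into (−180°, 180°]: -29.1913°.
Δφ = 33.4604 − -66.9050 = 100.3654°.
a = sin²(Δφ/2) + cos φ₁ · cos φ₂ · sin²(Δλ/2) = 0.610743.
c = 2·atan2(√a, √(1−a)) = 1.79414 rad → d = 6371·c ≈ 11430.44 km.

11430 km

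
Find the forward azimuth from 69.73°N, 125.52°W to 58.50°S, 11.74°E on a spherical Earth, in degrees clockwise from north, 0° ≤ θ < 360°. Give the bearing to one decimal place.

Δλ = 11.74 − -125.52 = 137.26°.
θ = atan2( sin Δλ · cos φ₂ , cos φ₁ · sin φ₂ − sin φ₁ · cos φ₂ · cos Δλ )
  = atan2(0.35461, 0.06459) = 79.677° → normalised to [0°, 360°): 79.677°.

79.7°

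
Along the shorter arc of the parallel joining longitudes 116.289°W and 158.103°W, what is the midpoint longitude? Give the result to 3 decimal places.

Signed shortest Δλ from -116.289° to -158.103° is -41.814°.
Midpoint longitude = -116.289° + (-41.814°)/2 = -116.289° − 20.907° = -137.196°.

137.196°W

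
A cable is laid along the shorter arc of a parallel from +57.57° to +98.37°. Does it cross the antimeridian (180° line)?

Signed shortest Δλ = ((98.37 − 57.57 + 180) mod 360) − 180 = 40.8°.
Going east by 40.8° from +57.57° reaches +98.37° without touching 180°.

No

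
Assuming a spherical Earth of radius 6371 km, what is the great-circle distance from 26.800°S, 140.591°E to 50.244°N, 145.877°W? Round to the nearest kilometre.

Δλ = -145.877 − 140.591 = -286.468°; wrapped into (−180°, 180°]: 73.532°.
Δφ = 50.244 − -26.800 = 77.044°.
a = sin²(Δφ/2) + cos φ₁ · cos φ₂ · sin²(Δλ/2) = 0.592403.
c = 2·atan2(√a, √(1−a)) = 1.75667 rad → d = 6371·c ≈ 11191.75 km.

11192 km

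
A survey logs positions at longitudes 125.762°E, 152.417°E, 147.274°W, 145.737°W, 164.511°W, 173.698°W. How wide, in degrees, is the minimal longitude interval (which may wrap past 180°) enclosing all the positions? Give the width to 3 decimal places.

Sort the longitudes: -173.698°, -164.511°, -147.274°, -145.737°, +125.762°, +152.417°.
Eastward gaps between consecutive values (wrapping around): 9.187°, 17.237°, 1.537°, 271.499°, 26.655°, 33.885°.
Largest gap = 271.499° ⇒ minimal covering band is its complement: 360° − 271.499° = 88.501°.
Band runs from +125.762° eastward to -145.737°, crossing the antimeridian.

88.501°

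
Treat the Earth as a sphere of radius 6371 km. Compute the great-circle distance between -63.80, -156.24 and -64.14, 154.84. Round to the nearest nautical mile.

1257 nmi

Δλ = 154.84 − -156.24 = 311.08°; wrapped into (−180°, 180°]: -48.92°.
Δφ = -64.14 − -63.80 = -0.34°.
a = sin²(Δφ/2) + cos φ₁ · cos φ₂ · sin²(Δλ/2) = 0.033024.
c = 2·atan2(√a, √(1−a)) = 0.36548 rad → d = 6371·c ≈ 2328.49 km ≈ 1257.28 nmi.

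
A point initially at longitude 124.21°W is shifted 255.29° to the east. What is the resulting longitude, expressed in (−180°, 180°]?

Start at -124.21°; shift +255.29° → +131.08°.
+131.08° already lies in (−180°, 180°].

131.08°E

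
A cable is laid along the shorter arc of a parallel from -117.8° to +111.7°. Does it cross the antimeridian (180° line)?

Naïve |111.7 − -117.8| = 229.5° > 180°, so the shorter arc goes the other way round — across 180°.
Signed shortest Δλ = ((111.7 − -117.8 + 180) mod 360) − 180 = -130.5°.
Going west by 130.5° from -117.8° passes through 180° before reaching +111.7°.

Yes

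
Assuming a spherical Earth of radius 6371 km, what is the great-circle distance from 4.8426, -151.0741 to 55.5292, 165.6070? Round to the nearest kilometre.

Δλ = 165.6070 − -151.0741 = 316.6811°; wrapped into (−180°, 180°]: -43.3189°.
Δφ = 55.5292 − 4.8426 = 50.6866°.
a = sin²(Δφ/2) + cos φ₁ · cos φ₂ · sin²(Δλ/2) = 0.260046.
c = 2·atan2(√a, √(1−a)) = 1.07025 rad → d = 6371·c ≈ 6818.54 km.

6819 km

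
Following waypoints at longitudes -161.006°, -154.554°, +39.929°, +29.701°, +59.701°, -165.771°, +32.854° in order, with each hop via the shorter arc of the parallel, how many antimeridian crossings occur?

3

Leg 1: -161.006° → -154.554°, shortest Δλ = 6.452° (east) — does not cross 180°.
Leg 2: -154.554° → +39.929°, shortest Δλ = -165.517° (west) — crosses 180°.
Leg 3: +39.929° → +29.701°, shortest Δλ = -10.228° (west) — does not cross 180°.
Leg 4: +29.701° → +59.701°, shortest Δλ = 30.0° (east) — does not cross 180°.
Leg 5: +59.701° → -165.771°, shortest Δλ = 134.528° (east) — crosses 180°.
Leg 6: -165.771° → +32.854°, shortest Δλ = -161.375° (west) — crosses 180°.
Total crossings: 3.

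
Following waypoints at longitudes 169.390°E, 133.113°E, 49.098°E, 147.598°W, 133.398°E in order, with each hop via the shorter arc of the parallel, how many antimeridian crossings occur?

Leg 1: +169.390° → +133.113°, shortest Δλ = -36.277° (west) — does not cross 180°.
Leg 2: +133.113° → +49.098°, shortest Δλ = -84.015° (west) — does not cross 180°.
Leg 3: +49.098° → -147.598°, shortest Δλ = 163.304° (east) — crosses 180°.
Leg 4: -147.598° → +133.398°, shortest Δλ = -79.004° (west) — crosses 180°.
Total crossings: 2.

2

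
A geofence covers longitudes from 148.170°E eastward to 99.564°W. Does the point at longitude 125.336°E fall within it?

Band width going east from +148.170° to -99.564°: ((-99.564 − 148.170) mod 360) = 112.266°.
Offset of +125.336° east of the west edge: ((125.336 − 148.170) mod 360) = 337.166°.
337.166° > 112.266° ⇒ outside.

No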